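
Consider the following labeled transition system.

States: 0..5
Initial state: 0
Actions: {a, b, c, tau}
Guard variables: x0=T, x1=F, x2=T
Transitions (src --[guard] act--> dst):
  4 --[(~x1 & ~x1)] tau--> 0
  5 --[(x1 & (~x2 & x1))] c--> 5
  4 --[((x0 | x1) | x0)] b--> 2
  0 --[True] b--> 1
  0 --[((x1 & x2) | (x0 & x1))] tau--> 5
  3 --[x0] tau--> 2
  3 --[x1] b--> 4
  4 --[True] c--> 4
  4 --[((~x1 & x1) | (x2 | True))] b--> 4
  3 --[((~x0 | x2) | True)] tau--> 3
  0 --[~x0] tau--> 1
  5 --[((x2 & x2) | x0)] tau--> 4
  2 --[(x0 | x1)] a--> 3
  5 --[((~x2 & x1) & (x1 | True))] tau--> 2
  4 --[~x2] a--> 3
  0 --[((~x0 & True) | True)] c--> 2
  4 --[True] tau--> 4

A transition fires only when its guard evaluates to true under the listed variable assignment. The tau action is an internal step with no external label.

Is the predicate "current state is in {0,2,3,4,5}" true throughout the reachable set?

Answer: INVARIANT VIOLATED at state 1

Working:
Safe = {0,2,3,4,5}
R = {0,1,2,3}
  0: ok
  1: ✗ unsafe
  2: ok
  3: ok
witness against invariant: b → 1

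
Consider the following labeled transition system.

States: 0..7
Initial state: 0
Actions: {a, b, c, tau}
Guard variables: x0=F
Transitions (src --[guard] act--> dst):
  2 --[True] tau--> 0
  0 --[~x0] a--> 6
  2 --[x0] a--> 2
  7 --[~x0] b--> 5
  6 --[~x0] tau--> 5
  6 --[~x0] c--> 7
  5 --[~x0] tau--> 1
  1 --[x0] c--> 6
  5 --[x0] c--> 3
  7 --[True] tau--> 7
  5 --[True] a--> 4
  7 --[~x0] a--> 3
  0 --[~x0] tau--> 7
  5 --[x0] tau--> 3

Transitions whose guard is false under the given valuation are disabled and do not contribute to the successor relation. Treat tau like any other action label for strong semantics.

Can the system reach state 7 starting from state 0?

Guard filter leaves 10 enabled edge(s).
Layer 0: {0}
Layer 1: {6,7}  cumulative {0,6,7}
Layer 2: {3,5}  cumulative {0,3,5,6,7}
Layer 3: {1,4}  cumulative {0,1,3,4,5,6,7}
R = {0,1,3,4,5,6,7}
trace reaching 7: tau

Answer: REACHABLE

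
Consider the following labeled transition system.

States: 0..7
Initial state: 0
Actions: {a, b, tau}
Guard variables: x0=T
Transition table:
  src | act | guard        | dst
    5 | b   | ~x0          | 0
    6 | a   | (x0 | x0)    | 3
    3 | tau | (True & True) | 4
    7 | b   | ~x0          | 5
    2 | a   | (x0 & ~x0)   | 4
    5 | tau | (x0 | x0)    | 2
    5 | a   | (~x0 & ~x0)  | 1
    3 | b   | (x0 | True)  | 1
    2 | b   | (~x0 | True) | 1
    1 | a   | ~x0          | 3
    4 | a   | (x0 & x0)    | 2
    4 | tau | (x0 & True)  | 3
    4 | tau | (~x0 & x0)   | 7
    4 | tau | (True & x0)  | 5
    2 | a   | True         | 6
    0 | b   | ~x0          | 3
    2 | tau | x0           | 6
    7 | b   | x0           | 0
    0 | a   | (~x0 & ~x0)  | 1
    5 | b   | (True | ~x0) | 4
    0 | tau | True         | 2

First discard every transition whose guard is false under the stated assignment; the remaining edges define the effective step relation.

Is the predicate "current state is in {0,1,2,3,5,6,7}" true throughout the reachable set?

Answer: INVARIANT VIOLATED at state 4

Trace:
Inv-set: {0,1,2,3,5,6,7}
Reachable = {0,1,2,3,4,5,6}
  0: ✓
  1: ✓
  2: ✓
  3: ✓
  4: ✗ unsafe
  5: ✓
  6: ✓
witness against invariant: tau·a·a·tau → 4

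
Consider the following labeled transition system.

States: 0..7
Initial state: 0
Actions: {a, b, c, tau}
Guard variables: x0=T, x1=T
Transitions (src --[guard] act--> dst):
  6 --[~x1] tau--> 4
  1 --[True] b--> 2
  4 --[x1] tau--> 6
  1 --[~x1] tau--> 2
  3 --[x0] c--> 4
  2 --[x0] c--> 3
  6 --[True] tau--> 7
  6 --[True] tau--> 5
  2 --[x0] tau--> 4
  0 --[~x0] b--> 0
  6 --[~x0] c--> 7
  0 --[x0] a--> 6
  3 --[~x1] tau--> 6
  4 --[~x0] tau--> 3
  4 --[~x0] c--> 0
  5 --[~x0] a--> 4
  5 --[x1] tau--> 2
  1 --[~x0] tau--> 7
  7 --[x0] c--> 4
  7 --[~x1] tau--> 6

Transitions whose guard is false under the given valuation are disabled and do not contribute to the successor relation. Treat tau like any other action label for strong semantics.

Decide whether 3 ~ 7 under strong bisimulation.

Answer: BISIMILAR

Analysis:
Refine partition for ~:
  P[0] = {{0,1,2,3,4,5,6,7}}
  P[1] = {{0},{1},{2},{3,7},{4,5,6}}
  P[2] = {{0},{1},{2},{3,7},{4},{5},{6}}
7 equivalence class(es) (converged in 3)
3∈{3,7}, 7∈{3,7}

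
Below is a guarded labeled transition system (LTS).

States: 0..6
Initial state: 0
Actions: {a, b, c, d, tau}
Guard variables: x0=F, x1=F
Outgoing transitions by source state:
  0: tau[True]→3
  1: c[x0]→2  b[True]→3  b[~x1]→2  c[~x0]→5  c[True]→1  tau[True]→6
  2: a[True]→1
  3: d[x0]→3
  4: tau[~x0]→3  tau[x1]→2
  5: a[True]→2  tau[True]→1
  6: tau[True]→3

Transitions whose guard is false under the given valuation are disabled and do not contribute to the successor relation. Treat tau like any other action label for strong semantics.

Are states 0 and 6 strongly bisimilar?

Compute ~ classes (split until stable):
  π0 = {{0,1,2,3,4,5,6}}
  π1 = {{0,4,6},{1},{2},{3},{5}}
stable after 2 split(s): 5 block(s)
[0]={0,4,6}  [6]={0,4,6}

Answer: BISIMILAR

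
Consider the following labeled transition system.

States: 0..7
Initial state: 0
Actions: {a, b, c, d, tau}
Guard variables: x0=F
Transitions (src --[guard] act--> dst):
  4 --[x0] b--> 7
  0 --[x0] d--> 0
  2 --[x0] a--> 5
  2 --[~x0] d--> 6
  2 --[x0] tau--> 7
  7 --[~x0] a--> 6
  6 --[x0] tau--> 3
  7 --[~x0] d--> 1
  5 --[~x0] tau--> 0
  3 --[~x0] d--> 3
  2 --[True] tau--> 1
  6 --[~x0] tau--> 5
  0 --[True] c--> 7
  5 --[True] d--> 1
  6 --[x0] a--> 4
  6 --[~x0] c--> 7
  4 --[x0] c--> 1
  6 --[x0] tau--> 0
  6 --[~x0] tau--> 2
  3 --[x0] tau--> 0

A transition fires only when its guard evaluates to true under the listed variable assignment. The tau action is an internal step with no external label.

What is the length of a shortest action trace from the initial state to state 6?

Breadth-first toward 6:
  Layer 0: {0}
  Layer 1: {7}
  Layer 2: {1,6}
first hit 6 at d=2 via c·a

Answer: 2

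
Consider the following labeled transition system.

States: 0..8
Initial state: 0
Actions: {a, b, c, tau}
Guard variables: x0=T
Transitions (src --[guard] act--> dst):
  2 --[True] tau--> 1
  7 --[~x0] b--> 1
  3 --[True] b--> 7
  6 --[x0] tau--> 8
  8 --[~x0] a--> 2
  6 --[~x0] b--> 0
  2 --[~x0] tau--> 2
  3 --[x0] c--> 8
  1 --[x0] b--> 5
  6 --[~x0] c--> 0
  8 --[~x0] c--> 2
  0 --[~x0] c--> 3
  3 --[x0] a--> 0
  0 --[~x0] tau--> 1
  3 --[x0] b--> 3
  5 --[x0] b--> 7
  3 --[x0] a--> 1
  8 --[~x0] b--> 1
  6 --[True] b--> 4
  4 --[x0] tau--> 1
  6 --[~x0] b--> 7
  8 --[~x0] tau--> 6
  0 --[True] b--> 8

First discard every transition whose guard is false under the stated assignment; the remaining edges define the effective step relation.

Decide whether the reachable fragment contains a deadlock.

Reachable = {0,8}
  0: b→8  [1 exit(s)]
  8: ∅  [STUCK]
trace reaching 8: b

Answer: DEADLOCK at state 8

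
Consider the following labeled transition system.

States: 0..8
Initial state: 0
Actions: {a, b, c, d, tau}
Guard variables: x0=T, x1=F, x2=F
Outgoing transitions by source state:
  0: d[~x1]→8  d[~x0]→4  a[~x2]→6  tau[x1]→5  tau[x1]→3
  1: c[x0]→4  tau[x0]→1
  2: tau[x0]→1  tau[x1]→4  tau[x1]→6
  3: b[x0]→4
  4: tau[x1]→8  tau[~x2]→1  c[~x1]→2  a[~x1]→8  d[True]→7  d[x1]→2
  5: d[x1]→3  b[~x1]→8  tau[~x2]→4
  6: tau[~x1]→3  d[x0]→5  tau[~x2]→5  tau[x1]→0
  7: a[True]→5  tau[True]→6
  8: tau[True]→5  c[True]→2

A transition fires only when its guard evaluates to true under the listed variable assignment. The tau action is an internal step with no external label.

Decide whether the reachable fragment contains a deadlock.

Reach set: {0,1,2,3,4,5,6,7,8}
  0: a→6  d→8  [deg 2]
  1: c→4  tau→1  [deg 2]
  2: tau→1  [deg 1]
  3: b→4  [deg 1]
  4: a→8  c→2  d→7  tau→1  [deg 4]
  5: b→8  tau→4  [deg 2]
  6: d→5  tau→3  tau→5  [deg 3]
  7: a→5  tau→6  [deg 2]
  8: c→2  tau→5  [deg 2]

Answer: DEADLOCK-FREE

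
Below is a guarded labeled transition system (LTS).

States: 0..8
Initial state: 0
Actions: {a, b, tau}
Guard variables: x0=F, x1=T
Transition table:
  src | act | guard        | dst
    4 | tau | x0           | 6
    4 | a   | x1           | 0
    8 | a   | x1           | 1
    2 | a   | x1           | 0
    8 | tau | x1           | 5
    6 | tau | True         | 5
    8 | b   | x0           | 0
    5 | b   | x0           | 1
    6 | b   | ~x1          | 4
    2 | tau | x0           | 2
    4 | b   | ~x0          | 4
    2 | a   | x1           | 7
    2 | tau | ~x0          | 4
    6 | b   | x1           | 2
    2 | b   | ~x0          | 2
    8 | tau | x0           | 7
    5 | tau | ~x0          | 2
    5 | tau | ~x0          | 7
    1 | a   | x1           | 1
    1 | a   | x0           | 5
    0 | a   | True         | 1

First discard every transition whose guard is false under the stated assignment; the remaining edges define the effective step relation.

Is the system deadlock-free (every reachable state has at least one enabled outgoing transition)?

Answer: DEADLOCK-FREE

Trace:
Reach set: {0,1}
  0: a→1  [1 out]
  1: a→1  [1 out]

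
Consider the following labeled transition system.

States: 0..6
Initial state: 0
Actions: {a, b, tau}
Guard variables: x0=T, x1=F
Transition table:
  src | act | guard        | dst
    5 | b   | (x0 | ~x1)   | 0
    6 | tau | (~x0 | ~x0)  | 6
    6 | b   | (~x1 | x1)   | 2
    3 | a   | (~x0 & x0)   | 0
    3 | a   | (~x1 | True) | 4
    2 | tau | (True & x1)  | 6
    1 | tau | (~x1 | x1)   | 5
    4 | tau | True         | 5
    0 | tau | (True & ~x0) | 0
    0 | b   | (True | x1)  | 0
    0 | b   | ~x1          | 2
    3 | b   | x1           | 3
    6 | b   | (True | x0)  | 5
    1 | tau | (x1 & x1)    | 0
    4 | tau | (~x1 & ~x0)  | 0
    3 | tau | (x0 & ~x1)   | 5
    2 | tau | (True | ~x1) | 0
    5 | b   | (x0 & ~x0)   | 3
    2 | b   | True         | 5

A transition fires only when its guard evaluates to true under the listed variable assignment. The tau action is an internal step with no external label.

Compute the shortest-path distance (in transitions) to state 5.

BFS to 5:
  L0 = {0}
  L1 = {2}
  L2 = {5}
first hit 5 at d=2 via b·b

Answer: 2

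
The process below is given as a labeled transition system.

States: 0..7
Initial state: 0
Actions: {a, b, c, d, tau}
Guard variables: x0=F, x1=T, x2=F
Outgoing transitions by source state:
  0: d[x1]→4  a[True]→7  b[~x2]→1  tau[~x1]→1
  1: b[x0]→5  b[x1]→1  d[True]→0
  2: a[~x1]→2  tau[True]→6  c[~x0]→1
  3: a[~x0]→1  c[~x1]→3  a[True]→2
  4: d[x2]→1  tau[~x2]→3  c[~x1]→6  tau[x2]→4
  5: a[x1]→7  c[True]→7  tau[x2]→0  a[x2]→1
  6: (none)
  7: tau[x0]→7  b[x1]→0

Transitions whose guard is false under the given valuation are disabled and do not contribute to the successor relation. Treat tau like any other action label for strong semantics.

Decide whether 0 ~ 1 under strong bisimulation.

Bisimulation quotient by refinement:
  round 0: {{0,1,2,3,4,5,6,7}}
  round 1: {{0},{1},{2},{3},{4},{5},{6},{7}}
stable after 2 split(s): 8 block(s)
[0]={0}  [1]={1}

Answer: NOT BISIMILAR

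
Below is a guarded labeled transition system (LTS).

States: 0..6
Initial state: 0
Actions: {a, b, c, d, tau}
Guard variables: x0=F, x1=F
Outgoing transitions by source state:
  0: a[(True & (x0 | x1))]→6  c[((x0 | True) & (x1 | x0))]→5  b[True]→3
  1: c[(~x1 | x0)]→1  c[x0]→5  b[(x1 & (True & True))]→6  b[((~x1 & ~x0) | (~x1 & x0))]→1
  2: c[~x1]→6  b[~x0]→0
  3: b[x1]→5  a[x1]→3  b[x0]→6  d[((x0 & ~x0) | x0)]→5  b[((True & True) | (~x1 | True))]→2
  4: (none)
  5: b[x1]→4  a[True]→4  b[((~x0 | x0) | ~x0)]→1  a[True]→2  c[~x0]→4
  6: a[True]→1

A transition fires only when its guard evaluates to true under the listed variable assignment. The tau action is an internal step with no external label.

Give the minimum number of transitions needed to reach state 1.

Breadth-first toward 1:
  L0 = {0}
  L1 = {3}
  L2 = {2}
  L3 = {6}
  L4 = {1}
depth(1)=4, e.g. b·b·c·a

Answer: 4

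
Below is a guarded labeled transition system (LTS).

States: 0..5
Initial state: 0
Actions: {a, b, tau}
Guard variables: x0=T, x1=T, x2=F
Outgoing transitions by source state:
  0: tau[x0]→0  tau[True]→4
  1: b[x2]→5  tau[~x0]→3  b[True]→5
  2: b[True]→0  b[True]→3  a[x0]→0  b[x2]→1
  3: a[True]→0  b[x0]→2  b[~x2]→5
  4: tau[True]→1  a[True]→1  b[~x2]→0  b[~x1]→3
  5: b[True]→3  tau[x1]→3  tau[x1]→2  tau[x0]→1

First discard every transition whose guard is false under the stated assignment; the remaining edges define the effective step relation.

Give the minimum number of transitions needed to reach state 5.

BFS to 5:
  L0 = {0}
  L1 = {4}
  L2 = {1}
  L3 = {5}
5 enters at depth 3; path tau·a·b

Answer: 3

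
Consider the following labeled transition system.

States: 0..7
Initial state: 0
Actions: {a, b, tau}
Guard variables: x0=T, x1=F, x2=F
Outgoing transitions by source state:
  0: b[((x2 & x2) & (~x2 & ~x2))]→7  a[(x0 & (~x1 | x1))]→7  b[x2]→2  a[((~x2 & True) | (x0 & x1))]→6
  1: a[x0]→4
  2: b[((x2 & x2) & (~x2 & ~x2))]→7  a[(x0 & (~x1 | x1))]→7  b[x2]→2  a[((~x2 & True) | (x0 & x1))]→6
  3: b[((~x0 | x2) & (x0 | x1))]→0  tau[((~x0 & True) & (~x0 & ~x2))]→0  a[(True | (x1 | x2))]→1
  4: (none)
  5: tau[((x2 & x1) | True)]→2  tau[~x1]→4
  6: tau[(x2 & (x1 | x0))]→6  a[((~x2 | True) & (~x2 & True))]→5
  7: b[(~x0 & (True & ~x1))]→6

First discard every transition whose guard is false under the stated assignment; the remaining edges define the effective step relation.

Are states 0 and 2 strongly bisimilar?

Answer: BISIMILAR

Analysis:
Refine partition for ~:
  P[0] = {{0,1,2,3,4,5,6,7}}
  P[1] = {{0,1,2,3,6},{4,7},{5}}
  P[2] = {{0,2},{1},{3},{4,7},{5},{6}}
stable after 3 split(s): 6 block(s)
0∈{0,2}, 2∈{0,2}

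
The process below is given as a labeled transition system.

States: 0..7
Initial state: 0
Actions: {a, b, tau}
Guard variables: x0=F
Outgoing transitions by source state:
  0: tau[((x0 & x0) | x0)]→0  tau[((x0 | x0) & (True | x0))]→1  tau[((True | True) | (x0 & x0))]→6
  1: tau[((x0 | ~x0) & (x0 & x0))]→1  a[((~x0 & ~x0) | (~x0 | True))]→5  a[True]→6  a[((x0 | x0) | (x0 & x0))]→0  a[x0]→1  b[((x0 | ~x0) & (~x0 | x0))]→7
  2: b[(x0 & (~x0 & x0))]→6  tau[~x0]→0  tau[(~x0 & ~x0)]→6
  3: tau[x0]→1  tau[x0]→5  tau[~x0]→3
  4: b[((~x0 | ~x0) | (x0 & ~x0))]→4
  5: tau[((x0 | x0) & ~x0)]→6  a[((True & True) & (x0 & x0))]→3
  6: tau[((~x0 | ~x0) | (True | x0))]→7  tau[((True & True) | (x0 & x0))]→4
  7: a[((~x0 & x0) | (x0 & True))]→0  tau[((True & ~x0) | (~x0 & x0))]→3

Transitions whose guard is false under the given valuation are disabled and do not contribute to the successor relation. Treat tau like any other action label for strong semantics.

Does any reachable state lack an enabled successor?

Reachable = {0,3,4,6,7}
  0: tau→6  [deg 1]
  3: tau→3  [deg 1]
  4: b→4  [deg 1]
  6: tau→4  tau→7  [deg 2]
  7: tau→3  [deg 1]

Answer: DEADLOCK-FREE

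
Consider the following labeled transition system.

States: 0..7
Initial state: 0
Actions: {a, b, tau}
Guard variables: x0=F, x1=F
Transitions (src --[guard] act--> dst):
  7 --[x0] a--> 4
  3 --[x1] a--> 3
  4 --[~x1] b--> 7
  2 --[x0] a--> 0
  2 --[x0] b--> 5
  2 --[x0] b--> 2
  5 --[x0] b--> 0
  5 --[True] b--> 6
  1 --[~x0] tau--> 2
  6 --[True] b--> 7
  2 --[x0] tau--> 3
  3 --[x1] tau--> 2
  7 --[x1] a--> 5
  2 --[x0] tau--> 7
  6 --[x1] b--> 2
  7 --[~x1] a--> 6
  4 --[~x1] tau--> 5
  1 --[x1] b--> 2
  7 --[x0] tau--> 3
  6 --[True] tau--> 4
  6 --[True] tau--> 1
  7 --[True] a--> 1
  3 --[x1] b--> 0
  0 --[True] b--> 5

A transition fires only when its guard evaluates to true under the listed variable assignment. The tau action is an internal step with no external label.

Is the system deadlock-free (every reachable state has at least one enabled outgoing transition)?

Answer: DEADLOCK at state 2

Trace:
R = {0,1,2,4,5,6,7}
  0: b→5  [1 exit(s)]
  1: tau→2  [1 exit(s)]
  2: ∅  [deadlock]
  4: b→7  tau→5  [2 exit(s)]
  5: b→6  [1 exit(s)]
  6: b→7  tau→1  tau→4  [3 exit(s)]
  7: a→1  a→6  [2 exit(s)]
trace reaching 2: b·b·tau·tau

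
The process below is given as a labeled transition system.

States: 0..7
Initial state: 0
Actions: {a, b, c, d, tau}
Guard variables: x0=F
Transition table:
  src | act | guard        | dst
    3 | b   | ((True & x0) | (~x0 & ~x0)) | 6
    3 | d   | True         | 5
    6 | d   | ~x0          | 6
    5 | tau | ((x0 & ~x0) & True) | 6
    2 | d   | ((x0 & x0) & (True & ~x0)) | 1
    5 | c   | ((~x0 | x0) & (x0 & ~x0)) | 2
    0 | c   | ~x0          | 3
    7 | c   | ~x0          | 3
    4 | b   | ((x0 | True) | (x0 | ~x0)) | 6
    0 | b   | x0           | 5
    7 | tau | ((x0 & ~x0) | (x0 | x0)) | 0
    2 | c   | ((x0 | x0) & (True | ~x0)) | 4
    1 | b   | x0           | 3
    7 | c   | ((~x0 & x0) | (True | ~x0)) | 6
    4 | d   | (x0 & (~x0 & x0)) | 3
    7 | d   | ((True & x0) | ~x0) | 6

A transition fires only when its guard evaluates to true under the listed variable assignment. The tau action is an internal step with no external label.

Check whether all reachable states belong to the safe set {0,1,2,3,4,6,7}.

Allowed set {0,1,2,3,4,6,7}
R = {0,3,5,6}
  0: safe
  3: safe
  5: ✗ unsafe
  6: safe
witness against invariant: c·d → 5

Answer: INVARIANT VIOLATED at state 5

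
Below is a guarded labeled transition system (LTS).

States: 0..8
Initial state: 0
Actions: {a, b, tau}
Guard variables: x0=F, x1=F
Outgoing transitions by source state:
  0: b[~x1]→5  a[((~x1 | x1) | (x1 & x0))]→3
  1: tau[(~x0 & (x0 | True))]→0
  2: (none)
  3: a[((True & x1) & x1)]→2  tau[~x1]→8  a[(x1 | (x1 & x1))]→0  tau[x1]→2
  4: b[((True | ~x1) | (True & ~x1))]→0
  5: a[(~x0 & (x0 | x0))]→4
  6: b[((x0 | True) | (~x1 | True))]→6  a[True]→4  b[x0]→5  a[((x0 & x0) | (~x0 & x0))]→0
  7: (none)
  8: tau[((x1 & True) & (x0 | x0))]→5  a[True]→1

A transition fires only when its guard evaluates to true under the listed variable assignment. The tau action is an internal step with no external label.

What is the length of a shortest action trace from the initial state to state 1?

Answer: 3

Trace:
Layered search for 1:
  L0 = {0}
  L1 = {3,5}
  L2 = {8}
  L3 = {1}
1 enters at depth 3; path a·tau·a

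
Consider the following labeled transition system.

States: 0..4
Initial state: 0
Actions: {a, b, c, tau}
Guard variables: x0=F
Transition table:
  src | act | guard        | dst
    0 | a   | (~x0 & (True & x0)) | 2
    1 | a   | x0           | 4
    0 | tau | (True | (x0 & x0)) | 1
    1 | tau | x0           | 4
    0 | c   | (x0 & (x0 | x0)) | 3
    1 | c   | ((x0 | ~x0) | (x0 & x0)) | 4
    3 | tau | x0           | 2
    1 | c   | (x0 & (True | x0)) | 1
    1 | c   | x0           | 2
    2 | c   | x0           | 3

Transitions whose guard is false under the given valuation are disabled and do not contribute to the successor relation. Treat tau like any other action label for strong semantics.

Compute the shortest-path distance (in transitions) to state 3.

BFS to 3:
  depth 0: {0}
  depth 1: {1}
  depth 2: {4}
3 never appears.

Answer: UNREACHABLE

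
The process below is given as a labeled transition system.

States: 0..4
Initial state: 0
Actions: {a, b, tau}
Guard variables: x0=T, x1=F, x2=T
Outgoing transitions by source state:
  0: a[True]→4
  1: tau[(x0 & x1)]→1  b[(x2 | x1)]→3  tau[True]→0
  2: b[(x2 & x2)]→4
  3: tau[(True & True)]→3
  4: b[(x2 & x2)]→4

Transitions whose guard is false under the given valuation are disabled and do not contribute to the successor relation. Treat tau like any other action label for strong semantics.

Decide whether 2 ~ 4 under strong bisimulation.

Compute ~ classes (split until stable):
  P[0] = {{0,1,2,3,4}}
  P[1] = {{0},{1},{2,4},{3}}
Fixed point at round 2; 4 class(es).
2∈{2,4}, 4∈{2,4}

Answer: BISIMILAR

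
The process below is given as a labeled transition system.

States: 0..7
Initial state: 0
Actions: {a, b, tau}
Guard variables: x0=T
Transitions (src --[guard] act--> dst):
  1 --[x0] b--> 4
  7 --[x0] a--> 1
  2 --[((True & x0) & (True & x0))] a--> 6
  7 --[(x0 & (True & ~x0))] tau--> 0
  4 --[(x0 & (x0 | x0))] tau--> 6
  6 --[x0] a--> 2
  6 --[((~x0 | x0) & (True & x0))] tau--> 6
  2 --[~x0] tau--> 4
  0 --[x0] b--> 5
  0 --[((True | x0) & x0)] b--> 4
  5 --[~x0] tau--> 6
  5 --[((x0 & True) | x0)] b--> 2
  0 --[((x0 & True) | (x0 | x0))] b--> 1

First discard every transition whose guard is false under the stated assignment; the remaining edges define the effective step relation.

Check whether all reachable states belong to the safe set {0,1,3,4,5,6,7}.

Answer: INVARIANT VIOLATED at state 2

Trace:
Inv-set: {0,1,3,4,5,6,7}
Reach set: {0,1,2,4,5,6}
  0: ✓
  1: ✓
  2: VIOLATES
  4: ✓
  5: ✓
  6: ✓
witness against invariant: b·b → 2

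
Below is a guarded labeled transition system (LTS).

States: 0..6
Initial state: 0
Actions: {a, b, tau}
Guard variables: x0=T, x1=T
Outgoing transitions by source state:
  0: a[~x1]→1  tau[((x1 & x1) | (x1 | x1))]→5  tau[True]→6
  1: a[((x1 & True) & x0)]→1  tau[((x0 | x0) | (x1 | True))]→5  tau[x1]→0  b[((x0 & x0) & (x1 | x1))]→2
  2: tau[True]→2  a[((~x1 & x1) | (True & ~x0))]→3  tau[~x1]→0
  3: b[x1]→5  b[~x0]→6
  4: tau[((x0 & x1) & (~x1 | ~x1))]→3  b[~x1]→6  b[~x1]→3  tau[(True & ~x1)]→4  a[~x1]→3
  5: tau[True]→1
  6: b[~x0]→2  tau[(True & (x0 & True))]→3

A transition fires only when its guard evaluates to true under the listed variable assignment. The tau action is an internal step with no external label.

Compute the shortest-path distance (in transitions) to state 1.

BFS to 1:
  depth 0: {0}
  depth 1: {5,6}
  depth 2: {1,3}
first hit 1 at d=2 via tau·tau

Answer: 2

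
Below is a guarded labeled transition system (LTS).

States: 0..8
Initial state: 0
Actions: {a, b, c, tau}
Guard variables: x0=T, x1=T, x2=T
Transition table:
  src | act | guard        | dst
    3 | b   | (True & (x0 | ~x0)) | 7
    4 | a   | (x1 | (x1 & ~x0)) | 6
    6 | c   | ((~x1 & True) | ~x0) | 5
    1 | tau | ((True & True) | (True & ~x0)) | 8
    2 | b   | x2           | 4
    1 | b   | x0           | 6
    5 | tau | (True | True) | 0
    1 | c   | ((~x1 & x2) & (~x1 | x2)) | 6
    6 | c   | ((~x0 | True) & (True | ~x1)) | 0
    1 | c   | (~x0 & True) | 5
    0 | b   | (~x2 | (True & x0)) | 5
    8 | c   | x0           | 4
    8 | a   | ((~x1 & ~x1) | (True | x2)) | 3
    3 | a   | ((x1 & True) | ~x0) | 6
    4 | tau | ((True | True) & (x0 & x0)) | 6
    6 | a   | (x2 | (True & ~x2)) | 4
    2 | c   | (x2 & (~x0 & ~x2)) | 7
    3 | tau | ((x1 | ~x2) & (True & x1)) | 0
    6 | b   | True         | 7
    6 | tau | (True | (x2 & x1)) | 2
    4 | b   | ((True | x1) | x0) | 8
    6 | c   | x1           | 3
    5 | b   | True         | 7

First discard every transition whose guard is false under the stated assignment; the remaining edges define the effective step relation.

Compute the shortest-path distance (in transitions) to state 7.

Layered search for 7:
  depth 0: {0}
  depth 1: {5}
  depth 2: {7}
first hit 7 at d=2 via b·b

Answer: 2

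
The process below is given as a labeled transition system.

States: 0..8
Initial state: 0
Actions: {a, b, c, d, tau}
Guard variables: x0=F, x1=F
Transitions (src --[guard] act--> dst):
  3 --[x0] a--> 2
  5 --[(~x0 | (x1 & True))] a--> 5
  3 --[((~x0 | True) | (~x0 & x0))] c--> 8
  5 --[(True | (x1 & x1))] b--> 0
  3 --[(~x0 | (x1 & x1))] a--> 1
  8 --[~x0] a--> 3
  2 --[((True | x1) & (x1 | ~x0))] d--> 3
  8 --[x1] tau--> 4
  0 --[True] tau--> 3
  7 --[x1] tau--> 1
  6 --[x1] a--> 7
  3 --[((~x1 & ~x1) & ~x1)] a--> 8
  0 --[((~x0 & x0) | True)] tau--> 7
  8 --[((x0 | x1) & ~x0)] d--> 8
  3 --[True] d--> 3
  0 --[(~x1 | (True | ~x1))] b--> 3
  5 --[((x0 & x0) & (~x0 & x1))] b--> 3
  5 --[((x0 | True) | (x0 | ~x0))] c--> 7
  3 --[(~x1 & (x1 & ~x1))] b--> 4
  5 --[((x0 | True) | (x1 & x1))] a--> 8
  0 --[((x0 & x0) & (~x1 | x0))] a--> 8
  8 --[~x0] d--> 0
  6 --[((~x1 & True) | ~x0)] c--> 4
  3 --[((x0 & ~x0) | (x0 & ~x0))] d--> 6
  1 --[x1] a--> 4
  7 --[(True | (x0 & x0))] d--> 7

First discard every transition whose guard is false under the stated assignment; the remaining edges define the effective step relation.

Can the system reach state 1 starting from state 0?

16 transition(s) survive guard evaluation.
L0 = {0}
L1 = {3,7}  total {0,3,7}
L2 = {1,8}  total {0,1,3,7,8}
R = {0,1,3,7,8}
trace reaching 1: tau·a

Answer: REACHABLE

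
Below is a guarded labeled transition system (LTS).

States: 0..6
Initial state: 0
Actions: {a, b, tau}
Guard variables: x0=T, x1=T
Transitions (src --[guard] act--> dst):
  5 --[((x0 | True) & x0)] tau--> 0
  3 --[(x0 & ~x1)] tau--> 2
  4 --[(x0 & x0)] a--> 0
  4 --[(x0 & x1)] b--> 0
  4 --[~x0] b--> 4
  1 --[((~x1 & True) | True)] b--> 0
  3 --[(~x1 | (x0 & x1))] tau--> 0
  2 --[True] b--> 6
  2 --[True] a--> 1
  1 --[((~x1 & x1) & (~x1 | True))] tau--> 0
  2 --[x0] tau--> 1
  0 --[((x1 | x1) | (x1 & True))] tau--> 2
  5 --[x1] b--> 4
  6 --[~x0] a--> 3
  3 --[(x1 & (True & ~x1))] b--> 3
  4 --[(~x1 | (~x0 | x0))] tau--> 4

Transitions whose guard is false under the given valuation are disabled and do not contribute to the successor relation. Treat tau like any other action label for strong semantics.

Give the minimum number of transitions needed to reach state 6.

Answer: 2

Working:
Layered search for 6:
  L0 = {0}
  L1 = {2}
  L2 = {1,6}
first hit 6 at d=2 via tau·b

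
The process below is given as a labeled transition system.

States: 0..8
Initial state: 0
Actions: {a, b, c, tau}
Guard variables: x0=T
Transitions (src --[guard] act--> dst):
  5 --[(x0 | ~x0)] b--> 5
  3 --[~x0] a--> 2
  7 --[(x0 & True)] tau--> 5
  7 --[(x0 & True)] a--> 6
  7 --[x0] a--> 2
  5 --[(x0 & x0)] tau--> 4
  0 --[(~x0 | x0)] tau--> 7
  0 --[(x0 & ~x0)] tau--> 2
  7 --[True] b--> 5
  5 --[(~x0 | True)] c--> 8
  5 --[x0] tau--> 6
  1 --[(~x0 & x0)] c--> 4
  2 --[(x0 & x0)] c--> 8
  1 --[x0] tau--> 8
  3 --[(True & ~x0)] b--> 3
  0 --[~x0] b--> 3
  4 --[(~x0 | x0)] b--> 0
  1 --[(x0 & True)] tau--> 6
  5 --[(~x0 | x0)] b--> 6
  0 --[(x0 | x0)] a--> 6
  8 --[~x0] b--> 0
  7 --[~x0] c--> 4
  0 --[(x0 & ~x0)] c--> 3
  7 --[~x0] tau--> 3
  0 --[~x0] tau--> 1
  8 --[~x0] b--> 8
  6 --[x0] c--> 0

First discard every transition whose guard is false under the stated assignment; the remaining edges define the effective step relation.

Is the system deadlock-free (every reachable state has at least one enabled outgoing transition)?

R = {0,2,4,5,6,7,8}
  0: a→6  tau→7  [2 out]
  2: c→8  [1 out]
  4: b→0  [1 out]
  5: b→5  b→6  c→8  tau→4  tau→6  [5 out]
  6: c→0  [1 out]
  7: a→2  a→6  b→5  tau→5  [4 out]
  8: ∅  [deadlock]
witness 8: tau·tau·c

Answer: DEADLOCK at state 8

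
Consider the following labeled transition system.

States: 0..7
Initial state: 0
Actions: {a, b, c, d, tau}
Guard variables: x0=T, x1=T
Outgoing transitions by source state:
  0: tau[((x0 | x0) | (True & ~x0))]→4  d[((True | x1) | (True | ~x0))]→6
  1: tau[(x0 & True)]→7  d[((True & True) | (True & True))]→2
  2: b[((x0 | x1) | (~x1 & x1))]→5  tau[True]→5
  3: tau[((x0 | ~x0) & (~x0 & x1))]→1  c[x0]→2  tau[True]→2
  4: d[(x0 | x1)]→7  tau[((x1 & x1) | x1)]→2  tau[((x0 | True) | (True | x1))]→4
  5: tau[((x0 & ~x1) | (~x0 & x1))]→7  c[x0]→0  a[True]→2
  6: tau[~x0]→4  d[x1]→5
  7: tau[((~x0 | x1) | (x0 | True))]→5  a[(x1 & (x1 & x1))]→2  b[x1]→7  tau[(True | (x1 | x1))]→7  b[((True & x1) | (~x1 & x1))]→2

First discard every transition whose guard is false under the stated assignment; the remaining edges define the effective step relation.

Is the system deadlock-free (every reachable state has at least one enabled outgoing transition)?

Reachable = {0,2,4,5,6,7}
  0: d→6  tau→4  [2 exit(s)]
  2: b→5  tau→5  [2 exit(s)]
  4: d→7  tau→2  tau→4  [3 exit(s)]
  5: a→2  c→0  [2 exit(s)]
  6: d→5  [1 exit(s)]
  7: a→2  b→2  b→7  tau→5  tau→7  [5 exit(s)]

Answer: DEADLOCK-FREE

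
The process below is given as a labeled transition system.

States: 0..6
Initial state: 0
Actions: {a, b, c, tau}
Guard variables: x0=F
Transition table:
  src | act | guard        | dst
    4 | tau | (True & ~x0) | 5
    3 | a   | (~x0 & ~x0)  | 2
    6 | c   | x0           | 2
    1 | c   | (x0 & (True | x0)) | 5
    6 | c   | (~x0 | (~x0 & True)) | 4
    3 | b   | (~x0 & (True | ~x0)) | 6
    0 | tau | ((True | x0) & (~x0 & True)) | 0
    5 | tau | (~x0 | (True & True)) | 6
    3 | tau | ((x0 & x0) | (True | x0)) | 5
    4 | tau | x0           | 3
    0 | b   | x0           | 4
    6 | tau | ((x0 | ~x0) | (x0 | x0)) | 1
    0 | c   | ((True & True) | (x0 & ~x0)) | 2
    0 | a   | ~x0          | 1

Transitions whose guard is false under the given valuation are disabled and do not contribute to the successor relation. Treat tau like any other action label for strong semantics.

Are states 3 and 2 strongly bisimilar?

Bisimulation quotient by refinement:
  P[0] = {{0,1,2,3,4,5,6}}
  P[1] = {{0},{1,2},{3},{4,5},{6}}
  P[2] = {{0},{1,2},{3},{4},{5},{6}}
stable after 3 split(s): 6 block(s)
[3]={3}  [2]={1,2}

Answer: NOT BISIMILAR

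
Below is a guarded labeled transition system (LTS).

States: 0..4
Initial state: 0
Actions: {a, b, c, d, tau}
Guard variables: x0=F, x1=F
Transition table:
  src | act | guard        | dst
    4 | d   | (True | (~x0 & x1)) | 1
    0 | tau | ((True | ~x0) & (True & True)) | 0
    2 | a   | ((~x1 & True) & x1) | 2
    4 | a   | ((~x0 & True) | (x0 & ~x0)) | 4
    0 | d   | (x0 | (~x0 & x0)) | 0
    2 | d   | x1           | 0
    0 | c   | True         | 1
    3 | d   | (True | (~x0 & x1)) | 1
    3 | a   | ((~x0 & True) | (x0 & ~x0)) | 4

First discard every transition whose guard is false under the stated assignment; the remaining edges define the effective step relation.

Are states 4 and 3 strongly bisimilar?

Compute ~ classes (split until stable):
  π0 = {{0,1,2,3,4}}
  π1 = {{0},{1,2},{3,4}}
Fixed point at round 2; 3 class(es).
[4]={3,4}  [3]={3,4}

Answer: BISIMILAR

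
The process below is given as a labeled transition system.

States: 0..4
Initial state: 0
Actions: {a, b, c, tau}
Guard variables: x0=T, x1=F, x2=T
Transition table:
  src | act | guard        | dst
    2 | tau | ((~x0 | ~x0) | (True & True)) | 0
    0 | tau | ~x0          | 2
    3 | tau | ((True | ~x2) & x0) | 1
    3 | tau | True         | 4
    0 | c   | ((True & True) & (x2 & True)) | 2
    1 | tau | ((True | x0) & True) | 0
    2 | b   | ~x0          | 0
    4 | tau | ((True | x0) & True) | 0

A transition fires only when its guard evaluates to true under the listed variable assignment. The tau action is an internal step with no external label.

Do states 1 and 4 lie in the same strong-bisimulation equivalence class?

Answer: BISIMILAR

Working:
Refine partition for ~:
  π0 = {{0,1,2,3,4}}
  π1 = {{0},{1,2,3,4}}
  π2 = {{0},{1,2,4},{3}}
3 equivalence class(es) (converged in 3)
class of 1: {1,2,4}; class of 4: {1,2,4}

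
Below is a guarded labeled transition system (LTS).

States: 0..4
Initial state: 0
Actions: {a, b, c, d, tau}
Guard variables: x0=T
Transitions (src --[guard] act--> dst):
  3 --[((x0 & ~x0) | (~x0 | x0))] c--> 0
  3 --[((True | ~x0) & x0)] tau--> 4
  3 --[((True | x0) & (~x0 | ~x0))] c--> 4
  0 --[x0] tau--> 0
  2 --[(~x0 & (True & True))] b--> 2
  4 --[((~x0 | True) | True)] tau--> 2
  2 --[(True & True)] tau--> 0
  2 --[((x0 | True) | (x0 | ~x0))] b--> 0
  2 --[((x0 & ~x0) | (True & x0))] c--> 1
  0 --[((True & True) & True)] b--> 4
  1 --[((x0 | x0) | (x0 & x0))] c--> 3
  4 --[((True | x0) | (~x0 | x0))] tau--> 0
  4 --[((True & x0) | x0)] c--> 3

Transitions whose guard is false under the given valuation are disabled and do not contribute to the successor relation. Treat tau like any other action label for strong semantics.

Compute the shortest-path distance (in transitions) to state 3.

Breadth-first toward 3:
  L0 = {0}
  L1 = {4}
  L2 = {2,3}
first hit 3 at d=2 via b·c

Answer: 2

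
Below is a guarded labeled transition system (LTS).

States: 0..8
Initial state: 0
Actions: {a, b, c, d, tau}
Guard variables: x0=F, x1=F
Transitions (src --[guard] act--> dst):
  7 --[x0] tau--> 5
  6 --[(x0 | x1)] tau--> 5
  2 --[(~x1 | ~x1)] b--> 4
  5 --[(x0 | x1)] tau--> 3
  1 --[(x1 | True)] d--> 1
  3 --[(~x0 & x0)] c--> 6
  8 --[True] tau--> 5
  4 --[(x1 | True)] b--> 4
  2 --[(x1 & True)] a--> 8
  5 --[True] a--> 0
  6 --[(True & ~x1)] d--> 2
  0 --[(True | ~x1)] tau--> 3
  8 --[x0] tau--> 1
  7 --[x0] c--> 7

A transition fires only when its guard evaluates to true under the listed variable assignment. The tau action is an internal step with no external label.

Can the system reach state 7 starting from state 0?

7 transition(s) survive guard evaluation.
L0 = {0}
L1 = {3}  cumulative {0,3}
R = {0,3}

Answer: UNREACHABLE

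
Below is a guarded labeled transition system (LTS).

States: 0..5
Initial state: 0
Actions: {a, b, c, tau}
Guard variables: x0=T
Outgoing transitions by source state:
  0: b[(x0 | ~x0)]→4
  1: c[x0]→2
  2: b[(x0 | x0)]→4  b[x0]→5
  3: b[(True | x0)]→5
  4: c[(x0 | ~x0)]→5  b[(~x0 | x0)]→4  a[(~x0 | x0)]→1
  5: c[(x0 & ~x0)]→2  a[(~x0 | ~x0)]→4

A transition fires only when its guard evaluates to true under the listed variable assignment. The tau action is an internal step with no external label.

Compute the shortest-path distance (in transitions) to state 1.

Layered search for 1:
  depth 0: {0}
  depth 1: {4}
  depth 2: {1,5}
first hit 1 at d=2 via b·a

Answer: 2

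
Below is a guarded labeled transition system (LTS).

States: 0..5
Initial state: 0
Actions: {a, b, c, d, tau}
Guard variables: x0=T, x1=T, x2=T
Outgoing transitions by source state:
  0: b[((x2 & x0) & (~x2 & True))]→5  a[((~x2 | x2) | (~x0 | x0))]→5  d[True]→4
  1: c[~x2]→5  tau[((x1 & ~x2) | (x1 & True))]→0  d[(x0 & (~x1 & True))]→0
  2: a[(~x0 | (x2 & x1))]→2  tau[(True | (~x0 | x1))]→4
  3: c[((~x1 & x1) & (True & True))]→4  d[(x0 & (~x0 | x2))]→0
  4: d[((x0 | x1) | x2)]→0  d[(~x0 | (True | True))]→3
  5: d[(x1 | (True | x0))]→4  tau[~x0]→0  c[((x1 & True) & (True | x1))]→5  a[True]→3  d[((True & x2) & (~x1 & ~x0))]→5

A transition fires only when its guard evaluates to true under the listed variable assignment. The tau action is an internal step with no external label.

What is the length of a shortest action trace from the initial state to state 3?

Answer: 2

Working:
Layered search for 3:
  Layer 0: {0}
  Layer 1: {4,5}
  Layer 2: {3}
3 enters at depth 2; path a·a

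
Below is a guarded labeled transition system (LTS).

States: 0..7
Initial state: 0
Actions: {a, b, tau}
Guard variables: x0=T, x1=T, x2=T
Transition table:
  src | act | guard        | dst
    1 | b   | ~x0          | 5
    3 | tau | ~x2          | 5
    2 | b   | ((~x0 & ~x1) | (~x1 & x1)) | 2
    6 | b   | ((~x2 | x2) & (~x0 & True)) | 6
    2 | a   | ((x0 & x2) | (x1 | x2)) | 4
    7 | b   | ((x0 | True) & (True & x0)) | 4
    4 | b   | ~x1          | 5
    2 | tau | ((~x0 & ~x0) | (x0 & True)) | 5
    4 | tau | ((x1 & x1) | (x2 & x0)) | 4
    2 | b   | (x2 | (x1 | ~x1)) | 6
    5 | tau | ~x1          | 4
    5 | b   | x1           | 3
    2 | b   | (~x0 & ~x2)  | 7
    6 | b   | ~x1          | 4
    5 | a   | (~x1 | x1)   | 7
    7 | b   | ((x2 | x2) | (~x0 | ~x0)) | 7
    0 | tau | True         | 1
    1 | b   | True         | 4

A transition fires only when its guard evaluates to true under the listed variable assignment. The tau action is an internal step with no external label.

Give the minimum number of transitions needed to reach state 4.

Answer: 2

Analysis:
BFS to 4:
  Layer 0: {0}
  Layer 1: {1}
  Layer 2: {4}
depth(4)=2, e.g. tau·b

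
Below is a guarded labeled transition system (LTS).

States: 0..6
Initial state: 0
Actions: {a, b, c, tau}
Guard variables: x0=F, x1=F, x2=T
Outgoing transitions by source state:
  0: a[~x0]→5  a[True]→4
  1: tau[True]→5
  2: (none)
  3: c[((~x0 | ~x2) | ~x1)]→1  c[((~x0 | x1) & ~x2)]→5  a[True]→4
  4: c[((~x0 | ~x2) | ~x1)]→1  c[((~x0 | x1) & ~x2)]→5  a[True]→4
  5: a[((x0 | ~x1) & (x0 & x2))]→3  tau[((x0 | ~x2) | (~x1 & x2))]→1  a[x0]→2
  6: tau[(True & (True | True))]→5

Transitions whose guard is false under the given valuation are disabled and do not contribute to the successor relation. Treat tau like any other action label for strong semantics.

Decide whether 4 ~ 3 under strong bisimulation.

Refine partition for ~:
  π0 = {{0,1,2,3,4,5,6}}
  π1 = {{0},{1,5,6},{2},{3,4}}
4 equivalence class(es) (converged in 2)
[4]={3,4}  [3]={3,4}

Answer: BISIMILAR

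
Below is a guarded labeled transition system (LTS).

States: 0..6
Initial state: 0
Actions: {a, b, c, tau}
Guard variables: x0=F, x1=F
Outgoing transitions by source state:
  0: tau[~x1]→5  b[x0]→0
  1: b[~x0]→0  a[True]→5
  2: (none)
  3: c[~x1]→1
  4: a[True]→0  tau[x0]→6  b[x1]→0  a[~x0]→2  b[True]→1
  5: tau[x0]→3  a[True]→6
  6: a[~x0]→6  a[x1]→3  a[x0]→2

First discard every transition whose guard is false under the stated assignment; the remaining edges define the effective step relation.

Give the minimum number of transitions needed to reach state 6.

Layered search for 6:
  Layer 0: {0}
  Layer 1: {5}
  Layer 2: {6}
depth(6)=2, e.g. tau·a

Answer: 2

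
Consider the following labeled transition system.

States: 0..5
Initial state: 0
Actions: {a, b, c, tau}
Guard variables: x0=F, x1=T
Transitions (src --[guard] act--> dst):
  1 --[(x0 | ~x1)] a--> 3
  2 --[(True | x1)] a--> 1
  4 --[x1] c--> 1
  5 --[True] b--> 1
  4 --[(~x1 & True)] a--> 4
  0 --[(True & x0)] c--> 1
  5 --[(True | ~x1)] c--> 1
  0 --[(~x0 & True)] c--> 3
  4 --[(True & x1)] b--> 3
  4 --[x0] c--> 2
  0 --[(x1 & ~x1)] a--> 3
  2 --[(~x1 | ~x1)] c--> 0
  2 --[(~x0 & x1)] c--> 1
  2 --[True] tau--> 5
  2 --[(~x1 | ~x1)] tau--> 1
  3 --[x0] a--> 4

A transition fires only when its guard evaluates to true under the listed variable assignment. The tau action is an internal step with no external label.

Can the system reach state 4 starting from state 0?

Guard filter leaves 8 enabled edge(s).
L0 = {0}
L1 = {3}  total {0,3}
R = {0,3}

Answer: UNREACHABLE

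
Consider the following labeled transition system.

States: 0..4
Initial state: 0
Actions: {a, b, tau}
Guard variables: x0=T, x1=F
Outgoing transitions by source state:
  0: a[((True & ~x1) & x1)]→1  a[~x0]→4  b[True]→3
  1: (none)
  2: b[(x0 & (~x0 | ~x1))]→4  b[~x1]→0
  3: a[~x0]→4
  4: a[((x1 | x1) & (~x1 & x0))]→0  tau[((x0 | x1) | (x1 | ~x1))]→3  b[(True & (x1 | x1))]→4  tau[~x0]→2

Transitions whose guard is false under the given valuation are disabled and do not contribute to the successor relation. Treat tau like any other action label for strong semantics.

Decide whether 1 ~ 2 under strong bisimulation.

Bisimulation quotient by refinement:
  P[0] = {{0,1,2,3,4}}
  P[1] = {{0,2},{1,3},{4}}
  P[2] = {{0},{1,3},{2},{4}}
4 equivalence class(es) (converged in 3)
[1]={1,3}  [2]={2}

Answer: NOT BISIMILAR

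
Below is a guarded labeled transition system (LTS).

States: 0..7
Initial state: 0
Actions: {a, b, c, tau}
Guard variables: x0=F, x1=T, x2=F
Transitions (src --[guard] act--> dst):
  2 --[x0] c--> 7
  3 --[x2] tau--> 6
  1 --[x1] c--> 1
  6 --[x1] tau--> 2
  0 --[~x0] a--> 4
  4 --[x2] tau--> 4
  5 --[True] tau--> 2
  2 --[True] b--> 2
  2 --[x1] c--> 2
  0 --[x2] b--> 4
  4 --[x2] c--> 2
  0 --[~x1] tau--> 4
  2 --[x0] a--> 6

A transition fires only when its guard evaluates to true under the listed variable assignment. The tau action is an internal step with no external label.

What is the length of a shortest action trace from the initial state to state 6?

Answer: UNREACHABLE

Working:
Layered search for 6:
  L0 = {0}
  L1 = {4}
6 never appears.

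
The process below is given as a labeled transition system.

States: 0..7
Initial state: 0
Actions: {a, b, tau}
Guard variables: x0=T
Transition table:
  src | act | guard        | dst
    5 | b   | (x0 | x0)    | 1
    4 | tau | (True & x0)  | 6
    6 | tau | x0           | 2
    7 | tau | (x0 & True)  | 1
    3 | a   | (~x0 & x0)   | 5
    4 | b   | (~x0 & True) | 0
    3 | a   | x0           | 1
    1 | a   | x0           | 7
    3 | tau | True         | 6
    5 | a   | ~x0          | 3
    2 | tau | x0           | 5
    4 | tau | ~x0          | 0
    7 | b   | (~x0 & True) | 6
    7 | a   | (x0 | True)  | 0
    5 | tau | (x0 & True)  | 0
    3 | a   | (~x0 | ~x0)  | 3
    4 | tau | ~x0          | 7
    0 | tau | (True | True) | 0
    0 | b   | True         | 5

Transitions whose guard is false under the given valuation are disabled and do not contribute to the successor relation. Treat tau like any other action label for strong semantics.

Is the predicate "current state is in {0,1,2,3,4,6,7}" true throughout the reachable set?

Answer: INVARIANT VIOLATED at state 5

Analysis:
Safe = {0,1,2,3,4,6,7}
Reach set: {0,1,5,7}
  0: ✓
  1: ✓
  5: outside
  7: ✓
witness against invariant: b → 5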